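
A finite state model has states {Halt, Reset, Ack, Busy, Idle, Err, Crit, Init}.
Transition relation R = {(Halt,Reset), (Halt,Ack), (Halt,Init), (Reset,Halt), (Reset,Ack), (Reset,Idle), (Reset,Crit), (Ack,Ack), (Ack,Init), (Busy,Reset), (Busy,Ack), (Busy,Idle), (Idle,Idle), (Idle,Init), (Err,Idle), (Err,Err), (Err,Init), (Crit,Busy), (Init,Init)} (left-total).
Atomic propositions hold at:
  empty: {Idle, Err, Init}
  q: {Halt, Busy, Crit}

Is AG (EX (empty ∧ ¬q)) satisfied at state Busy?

No

Sat(¬q) = {Reset, Ack, Idle, Err, Init}
Sat(empty ∧ ¬q) = {Idle, Err, Init}
Sat(EX (empty ∧ ¬q)) = {s : some successor in {Idle, Err, Init}} = {Halt, Reset, Ack, Busy, Idle, Err, Init}
AG (EX (empty ∧ ¬q)): greatest fixpoint, start Z0 = {Halt, Reset, Ack, Busy, Idle, Err, Init}, keep only states in Sat with every successor in Z. Z1 = {Halt, Ack, Busy, Idle, Err, Init}; Z2 = {Ack, Idle, Err, Init}; fixed.
Sat(AG (EX (empty ∧ ¬q))) = {Ack, Idle, Err, Init}
Busy ∉ Sat(AG (EX (empty ∧ ¬q))) = {Ack, Idle, Err, Init}, so the formula does not hold at Busy.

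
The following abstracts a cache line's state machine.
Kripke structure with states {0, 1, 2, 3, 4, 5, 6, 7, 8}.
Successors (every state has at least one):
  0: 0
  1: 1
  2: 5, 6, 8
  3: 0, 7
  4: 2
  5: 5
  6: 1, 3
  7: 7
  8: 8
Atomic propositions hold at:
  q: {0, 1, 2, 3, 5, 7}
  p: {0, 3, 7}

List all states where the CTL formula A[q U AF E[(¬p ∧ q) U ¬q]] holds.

{2, 4, 6, 8}

Sat(¬p) = {1, 2, 4, 5, 6, 8}
Sat(¬p ∧ q) = {1, 2, 5}
Sat(¬q) = {4, 6, 8}
E[(¬p ∧ q) U ¬q]: least fixpoint, start Z0 = Sat(¬q) = {4, 6, 8}, add states in Sat(¬p ∧ q) with some successor in Z. Z1 = {2, 4, 6, 8}; fixed.
Sat(E[(¬p ∧ q) U ¬q]) = {2, 4, 6, 8}
AF E[(¬p ∧ q) U ¬q]: least fixpoint, start Z0 = {2, 4, 6, 8}, add states with every successor in Z. Already a fixed point.
Sat(AF E[(¬p ∧ q) U ¬q]) = {2, 4, 6, 8}
A[q U AF E[(¬p ∧ q) U ¬q]]: least fixpoint, start Z0 = Sat(AF E[(¬p ∧ q) U ¬q]) = {2, 4, 6, 8}, add states in Sat(q) with every successor in Z. Already a fixed point.
Sat(A[q U AF E[(¬p ∧ q) U ¬q]]) = {2, 4, 6, 8}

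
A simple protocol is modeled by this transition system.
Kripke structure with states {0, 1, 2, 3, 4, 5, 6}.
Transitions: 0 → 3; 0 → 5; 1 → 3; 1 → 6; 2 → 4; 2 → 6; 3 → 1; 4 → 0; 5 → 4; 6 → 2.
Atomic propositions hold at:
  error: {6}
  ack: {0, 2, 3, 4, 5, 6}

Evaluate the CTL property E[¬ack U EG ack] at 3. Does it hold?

Sat(¬ack) = {1}
EG ack: greatest fixpoint, start Z0 = {0, 2, 3, 4, 5, 6}, keep only states in Sat with some successor in Z. Z1 = {0, 2, 4, 5, 6}; fixed.
Sat(EG ack) = {0, 2, 4, 5, 6}
E[¬ack U EG ack]: least fixpoint, start Z0 = Sat(EG ack) = {0, 2, 4, 5, 6}, add states in Sat(¬ack) with some successor in Z. Z1 = {0, 1, 2, 4, 5, 6}; fixed.
Sat(E[¬ack U EG ack]) = {0, 1, 2, 4, 5, 6}
3 ∉ Sat(E[¬ack U EG ack]) = {0, 1, 2, 4, 5, 6}, so the formula does not hold at 3.

No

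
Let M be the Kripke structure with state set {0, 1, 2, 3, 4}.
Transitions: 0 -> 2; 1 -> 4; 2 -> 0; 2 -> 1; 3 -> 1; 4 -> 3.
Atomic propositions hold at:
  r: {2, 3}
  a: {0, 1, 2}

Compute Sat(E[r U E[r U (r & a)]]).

{2}

Sat(r & a) = {2}
E[r U (r & a)]: least fixpoint, start Z0 = Sat((r & a)) = {2}, add states in Sat(r) with some successor in Z. Already a fixed point.
Sat(E[r U (r & a)]) = {2}
E[r U E[r U (r & a)]]: least fixpoint, start Z0 = Sat(E[r U (r & a)]) = {2}, add states in Sat(r) with some successor in Z. Already a fixed point.
Sat(E[r U E[r U (r & a)]]) = {2}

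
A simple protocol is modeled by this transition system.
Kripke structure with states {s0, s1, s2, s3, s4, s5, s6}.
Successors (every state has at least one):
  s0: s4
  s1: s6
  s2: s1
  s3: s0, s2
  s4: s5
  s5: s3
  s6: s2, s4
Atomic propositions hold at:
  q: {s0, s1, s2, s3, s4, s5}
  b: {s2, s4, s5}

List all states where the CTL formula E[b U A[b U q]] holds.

{s0, s1, s2, s3, s4, s5}

A[b U q]: least fixpoint, start Z0 = Sat(q) = {s0, s1, s2, s3, s4, s5}, add states in Sat(b) with every successor in Z. Already a fixed point.
Sat(A[b U q]) = {s0, s1, s2, s3, s4, s5}
E[b U A[b U q]]: least fixpoint, start Z0 = Sat(A[b U q]) = {s0, s1, s2, s3, s4, s5}, add states in Sat(b) with some successor in Z. Already a fixed point.
Sat(E[b U A[b U q]]) = {s0, s1, s2, s3, s4, s5}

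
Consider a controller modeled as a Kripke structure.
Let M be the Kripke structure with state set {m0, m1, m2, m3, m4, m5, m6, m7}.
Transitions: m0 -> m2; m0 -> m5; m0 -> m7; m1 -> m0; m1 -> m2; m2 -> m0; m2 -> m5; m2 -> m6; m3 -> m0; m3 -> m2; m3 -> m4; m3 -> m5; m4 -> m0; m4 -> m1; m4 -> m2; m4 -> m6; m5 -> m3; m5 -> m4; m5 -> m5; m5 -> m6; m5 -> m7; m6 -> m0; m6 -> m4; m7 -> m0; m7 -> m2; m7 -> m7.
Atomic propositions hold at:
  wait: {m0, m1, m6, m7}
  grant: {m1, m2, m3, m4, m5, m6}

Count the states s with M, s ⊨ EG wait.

4

EG wait: greatest fixpoint, start Z0 = {m0, m1, m6, m7}, keep only states in Sat with some successor in Z. Already a fixed point.
Sat(EG wait) = {m0, m1, m6, m7}
|Sat(EG wait)| = |{m0, m1, m6, m7}| = 4.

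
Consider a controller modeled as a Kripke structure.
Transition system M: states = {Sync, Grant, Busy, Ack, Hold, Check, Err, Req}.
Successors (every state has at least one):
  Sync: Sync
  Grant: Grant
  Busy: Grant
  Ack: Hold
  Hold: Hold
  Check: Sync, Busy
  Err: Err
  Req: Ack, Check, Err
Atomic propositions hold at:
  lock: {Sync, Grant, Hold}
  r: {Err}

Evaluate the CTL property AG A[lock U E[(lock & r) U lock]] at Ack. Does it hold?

No

Sat(lock & r) = ∅
E[(lock & r) U lock]: least fixpoint, start Z0 = Sat(lock) = {Sync, Grant, Hold}, add states in Sat(lock & r) with some successor in Z. Already a fixed point.
Sat(E[(lock & r) U lock]) = {Sync, Grant, Hold}
A[lock U E[(lock & r) U lock]]: least fixpoint, start Z0 = Sat(E[(lock & r) U lock]) = {Sync, Grant, Hold}, add states in Sat(lock) with every successor in Z. Already a fixed point.
Sat(A[lock U E[(lock & r) U lock]]) = {Sync, Grant, Hold}
AG A[lock U E[(lock & r) U lock]]: greatest fixpoint, start Z0 = {Sync, Grant, Hold}, keep only states in Sat with every successor in Z. Already a fixed point.
Sat(AG A[lock U E[(lock & r) U lock]]) = {Sync, Grant, Hold}
Ack ∉ Sat(AG A[lock U E[(lock & r) U lock]]) = {Sync, Grant, Hold}, so the formula does not hold at Ack.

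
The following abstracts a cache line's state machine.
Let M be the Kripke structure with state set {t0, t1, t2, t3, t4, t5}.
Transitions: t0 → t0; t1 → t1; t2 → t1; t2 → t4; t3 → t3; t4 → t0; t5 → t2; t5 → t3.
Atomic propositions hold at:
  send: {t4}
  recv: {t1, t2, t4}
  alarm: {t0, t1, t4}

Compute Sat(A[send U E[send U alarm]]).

{t0, t1, t4}

E[send U alarm]: least fixpoint, start Z0 = Sat(alarm) = {t0, t1, t4}, add states in Sat(send) with some successor in Z. Already a fixed point.
Sat(E[send U alarm]) = {t0, t1, t4}
A[send U E[send U alarm]]: least fixpoint, start Z0 = Sat(E[send U alarm]) = {t0, t1, t4}, add states in Sat(send) with every successor in Z. Already a fixed point.
Sat(A[send U E[send U alarm]]) = {t0, t1, t4}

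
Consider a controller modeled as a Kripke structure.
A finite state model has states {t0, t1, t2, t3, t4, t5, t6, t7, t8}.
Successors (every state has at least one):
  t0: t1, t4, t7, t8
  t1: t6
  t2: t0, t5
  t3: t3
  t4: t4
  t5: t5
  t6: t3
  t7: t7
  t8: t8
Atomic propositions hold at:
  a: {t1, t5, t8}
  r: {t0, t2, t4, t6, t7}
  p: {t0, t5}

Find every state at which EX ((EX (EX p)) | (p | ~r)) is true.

{t0, t2, t3, t5, t6, t8}

Sat(EX p) = {s : some successor in {t0, t5}} = {t2, t5}
Sat(EX (EX p)) = {s : some successor in {t2, t5}} = {t2, t5}
Sat(~r) = {t1, t3, t5, t8}
Sat(p | ~r) = {t0, t1, t3, t5, t8}
Sat((EX (EX p)) | (p | ~r)) = {t0, t1, t2, t3, t5, t8}
Sat(EX ((EX (EX p)) | (p | ~r))) = {s : some successor in {t0, t1, t2, t3, t5, t8}} = {t0, t2, t3, t5, t6, t8}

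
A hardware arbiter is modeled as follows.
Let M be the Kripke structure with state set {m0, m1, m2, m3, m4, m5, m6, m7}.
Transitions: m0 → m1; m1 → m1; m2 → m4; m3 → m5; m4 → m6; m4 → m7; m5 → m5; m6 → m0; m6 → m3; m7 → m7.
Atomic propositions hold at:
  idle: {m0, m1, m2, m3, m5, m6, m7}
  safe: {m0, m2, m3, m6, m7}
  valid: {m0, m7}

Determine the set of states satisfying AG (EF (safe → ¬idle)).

{m0, m1, m3, m5, m6}

Sat(¬idle) = {m4}
Sat(safe → ¬idle) = {m1, m4, m5}
EF (safe → ¬idle): least fixpoint, start Z0 = {m1, m4, m5}, add states with some successor in Z. Z1 = {m0, m1, m2, m3, m4, m5}; Z2 = {m0, m1, m2, m3, m4, m5, m6}; fixed.
Sat(EF (safe → ¬idle)) = {m0, m1, m2, m3, m4, m5, m6}
AG (EF (safe → ¬idle)): greatest fixpoint, start Z0 = {m0, m1, m2, m3, m4, m5, m6}, keep only states in Sat with every successor in Z. Z1 = {m0, m1, m2, m3, m5, m6}; Z2 = {m0, m1, m3, m5, m6}; fixed.
Sat(AG (EF (safe → ¬idle))) = {m0, m1, m3, m5, m6}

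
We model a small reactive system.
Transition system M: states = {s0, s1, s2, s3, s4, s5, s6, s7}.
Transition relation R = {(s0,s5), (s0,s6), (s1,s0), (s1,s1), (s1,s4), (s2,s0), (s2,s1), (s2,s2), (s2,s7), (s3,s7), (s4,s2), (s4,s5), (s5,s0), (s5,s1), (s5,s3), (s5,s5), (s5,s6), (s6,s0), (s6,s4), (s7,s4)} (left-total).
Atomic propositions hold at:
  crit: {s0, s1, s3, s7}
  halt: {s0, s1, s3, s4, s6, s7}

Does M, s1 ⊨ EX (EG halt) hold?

Yes

EG halt: greatest fixpoint, start Z0 = {s0, s1, s3, s4, s6, s7}, keep only states in Sat with some successor in Z. Z1 = {s0, s1, s3, s6, s7}; Z2 = {s0, s1, s3, s6}; Z3 = {s0, s1, s6}; fixed.
Sat(EG halt) = {s0, s1, s6}
Sat(EX (EG halt)) = {s : some successor in {s0, s1, s6}} = {s0, s1, s2, s5, s6}
s1 ∈ Sat(EX (EG halt)) = {s0, s1, s2, s5, s6}, so the formula holds at s1.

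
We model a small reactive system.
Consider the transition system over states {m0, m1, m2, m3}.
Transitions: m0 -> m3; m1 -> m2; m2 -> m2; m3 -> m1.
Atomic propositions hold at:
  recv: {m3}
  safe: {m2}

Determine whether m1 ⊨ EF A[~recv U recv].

No

Sat(~recv) = {m0, m1, m2}
A[~recv U recv]: least fixpoint, start Z0 = Sat(recv) = {m3}, add states in Sat(~recv) with every successor in Z. Z1 = {m0, m3}; fixed.
Sat(A[~recv U recv]) = {m0, m3}
EF A[~recv U recv]: least fixpoint, start Z0 = {m0, m3}, add states with some successor in Z. Already a fixed point.
Sat(EF A[~recv U recv]) = {m0, m3}
m1 ∉ Sat(EF A[~recv U recv]) = {m0, m3}, so the formula does not hold at m1.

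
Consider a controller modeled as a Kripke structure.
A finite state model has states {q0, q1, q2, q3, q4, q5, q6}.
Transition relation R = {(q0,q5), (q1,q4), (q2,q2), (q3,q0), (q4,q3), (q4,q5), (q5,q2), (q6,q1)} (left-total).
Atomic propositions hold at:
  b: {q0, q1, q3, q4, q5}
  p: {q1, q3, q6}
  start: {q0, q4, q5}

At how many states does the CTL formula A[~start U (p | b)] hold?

Sat(~start) = {q1, q2, q3, q6}
Sat(p | b) = {q0, q1, q3, q4, q5, q6}
A[~start U (p | b)]: least fixpoint, start Z0 = Sat((p | b)) = {q0, q1, q3, q4, q5, q6}, add states in Sat(~start) with every successor in Z. Already a fixed point.
Sat(A[~start U (p | b)]) = {q0, q1, q3, q4, q5, q6}
|Sat(A[~start U (p | b)])| = |{q0, q1, q3, q4, q5, q6}| = 6.

6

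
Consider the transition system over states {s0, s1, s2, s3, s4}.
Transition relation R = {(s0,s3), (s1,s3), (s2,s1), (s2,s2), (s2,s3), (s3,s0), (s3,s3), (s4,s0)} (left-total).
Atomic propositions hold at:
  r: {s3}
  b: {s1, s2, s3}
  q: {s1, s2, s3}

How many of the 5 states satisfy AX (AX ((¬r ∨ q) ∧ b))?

1

Sat(¬r) = {s0, s1, s2, s4}
Sat(¬r ∨ q) = {s0, s1, s2, s3, s4}
Sat((¬r ∨ q) ∧ b) = {s1, s2, s3}
Sat(AX ((¬r ∨ q) ∧ b)) = {s : every successor in {s1, s2, s3}} = {s0, s1, s2}
Sat(AX (AX ((¬r ∨ q) ∧ b))) = {s : every successor in {s0, s1, s2}} = {s4}
|Sat(AX (AX ((¬r ∨ q) ∧ b)))| = |{s4}| = 1.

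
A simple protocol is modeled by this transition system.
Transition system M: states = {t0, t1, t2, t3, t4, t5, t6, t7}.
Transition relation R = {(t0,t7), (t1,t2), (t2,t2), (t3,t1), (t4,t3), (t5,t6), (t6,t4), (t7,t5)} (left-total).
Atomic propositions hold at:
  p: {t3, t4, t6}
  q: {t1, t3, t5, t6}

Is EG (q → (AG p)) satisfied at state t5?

No

AG p: greatest fixpoint, start Z0 = {t3, t4, t6}, keep only states in Sat with every successor in Z. Z1 = {t4, t6}; Z2 = {t6}; Z3 = ∅; fixed.
Sat(AG p) = ∅
Sat(q → (AG p)) = {t0, t2, t4, t7}
EG (q → (AG p)): greatest fixpoint, start Z0 = {t0, t2, t4, t7}, keep only states in Sat with some successor in Z. Z1 = {t0, t2}; Z2 = {t2}; fixed.
Sat(EG (q → (AG p))) = {t2}
t5 ∉ Sat(EG (q → (AG p))) = {t2}, so the formula does not hold at t5.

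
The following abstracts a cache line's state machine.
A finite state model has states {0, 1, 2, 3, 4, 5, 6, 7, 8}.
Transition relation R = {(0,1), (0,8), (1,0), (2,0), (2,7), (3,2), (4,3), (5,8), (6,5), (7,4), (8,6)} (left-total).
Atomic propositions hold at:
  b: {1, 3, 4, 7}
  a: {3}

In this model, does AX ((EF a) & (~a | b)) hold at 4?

EF a: least fixpoint, start Z0 = {3}, add states with some successor in Z. Z1 = {3, 4}; Z2 = {3, 4, 7}; Z3 = {2, 3, 4, 7}; fixed.
Sat(EF a) = {2, 3, 4, 7}
Sat(~a) = {0, 1, 2, 4, 5, 6, 7, 8}
Sat(~a | b) = {0, 1, 2, 3, 4, 5, 6, 7, 8}
Sat((EF a) & (~a | b)) = {2, 3, 4, 7}
Sat(AX ((EF a) & (~a | b))) = {s : every successor in {2, 3, 4, 7}} = {3, 4, 7}
4 ∈ Sat(AX ((EF a) & (~a | b))) = {3, 4, 7}, so the formula holds at 4.

Yes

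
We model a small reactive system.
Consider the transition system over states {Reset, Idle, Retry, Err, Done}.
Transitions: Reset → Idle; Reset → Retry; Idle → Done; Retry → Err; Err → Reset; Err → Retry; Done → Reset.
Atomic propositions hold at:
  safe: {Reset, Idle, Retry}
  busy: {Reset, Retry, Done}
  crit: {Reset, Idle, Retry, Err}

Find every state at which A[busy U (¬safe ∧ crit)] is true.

{Retry, Err}

Sat(¬safe) = {Err, Done}
Sat(¬safe ∧ crit) = {Err}
A[busy U (¬safe ∧ crit)]: least fixpoint, start Z0 = Sat((¬safe ∧ crit)) = {Err}, add states in Sat(busy) with every successor in Z. Z1 = {Retry, Err}; fixed.
Sat(A[busy U (¬safe ∧ crit)]) = {Retry, Err}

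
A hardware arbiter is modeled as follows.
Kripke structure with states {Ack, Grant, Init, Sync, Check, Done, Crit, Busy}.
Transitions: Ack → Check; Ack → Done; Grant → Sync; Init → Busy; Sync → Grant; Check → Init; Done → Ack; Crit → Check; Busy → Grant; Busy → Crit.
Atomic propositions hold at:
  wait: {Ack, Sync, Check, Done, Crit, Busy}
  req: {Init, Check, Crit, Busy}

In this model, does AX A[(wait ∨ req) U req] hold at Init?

Yes

Sat(wait ∨ req) = {Ack, Init, Sync, Check, Done, Crit, Busy}
A[(wait ∨ req) U req]: least fixpoint, start Z0 = Sat(req) = {Init, Check, Crit, Busy}, add states in Sat(wait ∨ req) with every successor in Z. Already a fixed point.
Sat(A[(wait ∨ req) U req]) = {Init, Check, Crit, Busy}
Sat(AX A[(wait ∨ req) U req]) = {s : every successor in {Init, Check, Crit, Busy}} = {Init, Check, Crit}
Init ∈ Sat(AX A[(wait ∨ req) U req]) = {Init, Check, Crit}, so the formula holds at Init.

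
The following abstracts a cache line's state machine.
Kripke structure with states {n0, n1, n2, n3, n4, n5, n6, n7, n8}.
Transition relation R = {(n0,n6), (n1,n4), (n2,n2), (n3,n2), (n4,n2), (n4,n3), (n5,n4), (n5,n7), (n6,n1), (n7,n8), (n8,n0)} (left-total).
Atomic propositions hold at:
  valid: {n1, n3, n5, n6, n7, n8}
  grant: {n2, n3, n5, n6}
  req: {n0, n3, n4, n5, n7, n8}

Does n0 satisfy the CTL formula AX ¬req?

Sat(¬req) = {n1, n2, n6}
Sat(AX ¬req) = {s : every successor in {n1, n2, n6}} = {n0, n2, n3, n6}
n0 ∈ Sat(AX ¬req) = {n0, n2, n3, n6}, so the formula holds at n0.

Yes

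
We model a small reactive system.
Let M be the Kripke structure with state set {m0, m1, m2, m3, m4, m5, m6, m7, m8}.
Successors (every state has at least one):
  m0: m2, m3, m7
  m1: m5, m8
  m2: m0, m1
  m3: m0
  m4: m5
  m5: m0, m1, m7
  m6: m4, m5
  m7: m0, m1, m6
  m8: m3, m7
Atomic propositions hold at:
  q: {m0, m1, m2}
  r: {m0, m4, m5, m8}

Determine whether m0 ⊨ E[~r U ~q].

Sat(~r) = {m1, m2, m3, m6, m7}
Sat(~q) = {m3, m4, m5, m6, m7, m8}
E[~r U ~q]: least fixpoint, start Z0 = Sat(~q) = {m3, m4, m5, m6, m7, m8}, add states in Sat(~r) with some successor in Z. Z1 = {m1, m3, m4, m5, m6, m7, m8}; Z2 = {m1, m2, m3, m4, m5, m6, m7, m8}; fixed.
Sat(E[~r U ~q]) = {m1, m2, m3, m4, m5, m6, m7, m8}
m0 ∉ Sat(E[~r U ~q]) = {m1, m2, m3, m4, m5, m6, m7, m8}, so the formula does not hold at m0.

No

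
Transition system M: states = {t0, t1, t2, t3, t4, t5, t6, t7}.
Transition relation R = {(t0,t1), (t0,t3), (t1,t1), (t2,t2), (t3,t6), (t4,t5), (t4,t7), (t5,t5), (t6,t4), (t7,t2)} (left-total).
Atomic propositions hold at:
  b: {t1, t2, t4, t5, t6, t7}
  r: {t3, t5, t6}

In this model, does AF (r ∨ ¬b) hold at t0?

Sat(¬b) = {t0, t3}
Sat(r ∨ ¬b) = {t0, t3, t5, t6}
AF (r ∨ ¬b): least fixpoint, start Z0 = {t0, t3, t5, t6}, add states with every successor in Z. Already a fixed point.
Sat(AF (r ∨ ¬b)) = {t0, t3, t5, t6}
t0 ∈ Sat(AF (r ∨ ¬b)) = {t0, t3, t5, t6}, so the formula holds at t0.

Yes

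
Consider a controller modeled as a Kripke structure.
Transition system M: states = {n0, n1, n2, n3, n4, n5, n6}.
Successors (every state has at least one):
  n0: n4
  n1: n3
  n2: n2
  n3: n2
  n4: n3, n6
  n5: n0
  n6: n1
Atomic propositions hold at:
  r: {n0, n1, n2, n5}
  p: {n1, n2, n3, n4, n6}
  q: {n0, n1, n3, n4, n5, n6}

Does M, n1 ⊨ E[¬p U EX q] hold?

Sat(¬p) = {n0, n5}
Sat(EX q) = {s : some successor in {n0, n1, n3, n4, n5, n6}} = {n0, n1, n4, n5, n6}
E[¬p U EX q]: least fixpoint, start Z0 = Sat(EX q) = {n0, n1, n4, n5, n6}, add states in Sat(¬p) with some successor in Z. Already a fixed point.
Sat(E[¬p U EX q]) = {n0, n1, n4, n5, n6}
n1 ∈ Sat(E[¬p U EX q]) = {n0, n1, n4, n5, n6}, so the formula holds at n1.

Yes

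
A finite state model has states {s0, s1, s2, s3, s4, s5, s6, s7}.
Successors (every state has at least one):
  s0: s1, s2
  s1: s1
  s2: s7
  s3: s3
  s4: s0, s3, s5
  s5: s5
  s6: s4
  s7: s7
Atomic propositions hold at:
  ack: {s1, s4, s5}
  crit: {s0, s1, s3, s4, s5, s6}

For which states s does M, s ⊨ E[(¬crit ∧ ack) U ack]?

{s1, s4, s5}

Sat(¬crit) = {s2, s7}
Sat(¬crit ∧ ack) = ∅
E[(¬crit ∧ ack) U ack]: least fixpoint, start Z0 = Sat(ack) = {s1, s4, s5}, add states in Sat(¬crit ∧ ack) with some successor in Z. Already a fixed point.
Sat(E[(¬crit ∧ ack) U ack]) = {s1, s4, s5}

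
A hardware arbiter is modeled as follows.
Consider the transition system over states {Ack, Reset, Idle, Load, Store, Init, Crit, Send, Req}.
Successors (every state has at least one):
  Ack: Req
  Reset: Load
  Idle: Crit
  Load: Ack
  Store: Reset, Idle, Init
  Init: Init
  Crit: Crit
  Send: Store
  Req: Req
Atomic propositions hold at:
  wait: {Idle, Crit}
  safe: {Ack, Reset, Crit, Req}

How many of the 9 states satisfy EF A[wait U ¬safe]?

Sat(¬safe) = {Idle, Load, Store, Init, Send}
A[wait U ¬safe]: least fixpoint, start Z0 = Sat(¬safe) = {Idle, Load, Store, Init, Send}, add states in Sat(wait) with every successor in Z. Already a fixed point.
Sat(A[wait U ¬safe]) = {Idle, Load, Store, Init, Send}
EF A[wait U ¬safe]: least fixpoint, start Z0 = {Idle, Load, Store, Init, Send}, add states with some successor in Z. Z1 = {Reset, Idle, Load, Store, Init, Send}; fixed.
Sat(EF A[wait U ¬safe]) = {Reset, Idle, Load, Store, Init, Send}
|Sat(EF A[wait U ¬safe])| = |{Reset, Idle, Load, Store, Init, Send}| = 6.

6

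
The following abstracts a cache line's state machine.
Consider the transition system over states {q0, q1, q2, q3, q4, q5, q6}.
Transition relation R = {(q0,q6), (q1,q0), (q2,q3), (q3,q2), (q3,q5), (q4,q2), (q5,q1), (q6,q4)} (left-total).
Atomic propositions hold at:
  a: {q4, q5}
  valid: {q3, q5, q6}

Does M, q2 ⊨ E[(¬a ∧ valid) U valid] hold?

No

Sat(¬a) = {q0, q1, q2, q3, q6}
Sat(¬a ∧ valid) = {q3, q6}
E[(¬a ∧ valid) U valid]: least fixpoint, start Z0 = Sat(valid) = {q3, q5, q6}, add states in Sat(¬a ∧ valid) with some successor in Z. Already a fixed point.
Sat(E[(¬a ∧ valid) U valid]) = {q3, q5, q6}
q2 ∉ Sat(E[(¬a ∧ valid) U valid]) = {q3, q5, q6}, so the formula does not hold at q2.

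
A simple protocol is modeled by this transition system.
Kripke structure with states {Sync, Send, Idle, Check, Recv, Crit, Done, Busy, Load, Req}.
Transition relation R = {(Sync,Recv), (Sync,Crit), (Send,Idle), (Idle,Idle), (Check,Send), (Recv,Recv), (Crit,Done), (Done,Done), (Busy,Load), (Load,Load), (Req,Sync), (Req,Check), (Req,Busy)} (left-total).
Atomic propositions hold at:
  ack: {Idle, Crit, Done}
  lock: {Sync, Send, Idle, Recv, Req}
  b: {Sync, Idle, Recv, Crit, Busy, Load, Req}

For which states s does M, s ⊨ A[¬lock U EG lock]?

Sat(¬lock) = {Check, Crit, Done, Busy, Load}
EG lock: greatest fixpoint, start Z0 = {Sync, Send, Idle, Recv, Req}, keep only states in Sat with some successor in Z. Already a fixed point.
Sat(EG lock) = {Sync, Send, Idle, Recv, Req}
A[¬lock U EG lock]: least fixpoint, start Z0 = Sat(EG lock) = {Sync, Send, Idle, Recv, Req}, add states in Sat(¬lock) with every successor in Z. Z1 = {Sync, Send, Idle, Check, Recv, Req}; fixed.
Sat(A[¬lock U EG lock]) = {Sync, Send, Idle, Check, Recv, Req}

{Sync, Send, Idle, Check, Recv, Req}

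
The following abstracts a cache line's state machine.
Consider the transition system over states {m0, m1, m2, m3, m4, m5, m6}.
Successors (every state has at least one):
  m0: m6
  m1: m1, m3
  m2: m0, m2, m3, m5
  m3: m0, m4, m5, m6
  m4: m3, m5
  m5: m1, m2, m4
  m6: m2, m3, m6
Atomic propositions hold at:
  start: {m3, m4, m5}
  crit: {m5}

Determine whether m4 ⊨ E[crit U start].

E[crit U start]: least fixpoint, start Z0 = Sat(start) = {m3, m4, m5}, add states in Sat(crit) with some successor in Z. Already a fixed point.
Sat(E[crit U start]) = {m3, m4, m5}
m4 ∈ Sat(E[crit U start]) = {m3, m4, m5}, so the formula holds at m4.

Yes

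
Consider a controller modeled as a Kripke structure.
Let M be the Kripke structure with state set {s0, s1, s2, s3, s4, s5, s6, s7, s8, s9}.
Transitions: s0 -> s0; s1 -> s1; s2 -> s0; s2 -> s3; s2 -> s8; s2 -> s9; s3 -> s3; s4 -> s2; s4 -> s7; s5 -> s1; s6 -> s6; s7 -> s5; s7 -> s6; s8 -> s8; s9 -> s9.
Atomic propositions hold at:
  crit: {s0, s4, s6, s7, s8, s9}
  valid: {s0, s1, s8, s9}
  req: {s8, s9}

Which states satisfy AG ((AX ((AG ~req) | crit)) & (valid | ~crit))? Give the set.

Sat(~req) = {s0, s1, s2, s3, s4, s5, s6, s7}
AG ~req: greatest fixpoint, start Z0 = {s0, s1, s2, s3, s4, s5, s6, s7}, keep only states in Sat with every successor in Z. Z1 = {s0, s1, s3, s4, s5, s6, s7}; Z2 = {s0, s1, s3, s5, s6, s7}; fixed.
Sat(AG ~req) = {s0, s1, s3, s5, s6, s7}
Sat((AG ~req) | crit) = {s0, s1, s3, s4, s5, s6, s7, s8, s9}
Sat(AX ((AG ~req) | crit)) = {s : every successor in {s0, s1, s3, s4, s5, s6, s7, s8, s9}} = {s0, s1, s2, s3, s5, s6, s7, s8, s9}
Sat(~crit) = {s1, s2, s3, s5}
Sat(valid | ~crit) = {s0, s1, s2, s3, s5, s8, s9}
Sat((AX ((AG ~req) | crit)) & (valid | ~crit)) = {s0, s1, s2, s3, s5, s8, s9}
AG ((AX ((AG ~req) | crit)) & (valid | ~crit)): greatest fixpoint, start Z0 = {s0, s1, s2, s3, s5, s8, s9}, keep only states in Sat with every successor in Z. Already a fixed point.
Sat(AG ((AX ((AG ~req) | crit)) & (valid | ~crit))) = {s0, s1, s2, s3, s5, s8, s9}

{s0, s1, s2, s3, s5, s8, s9}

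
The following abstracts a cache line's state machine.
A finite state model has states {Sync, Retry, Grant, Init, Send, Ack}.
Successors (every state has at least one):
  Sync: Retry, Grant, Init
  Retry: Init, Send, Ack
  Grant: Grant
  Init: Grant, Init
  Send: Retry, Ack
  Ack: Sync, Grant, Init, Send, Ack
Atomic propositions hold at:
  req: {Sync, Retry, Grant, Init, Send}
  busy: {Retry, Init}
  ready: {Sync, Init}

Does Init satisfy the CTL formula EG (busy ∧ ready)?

Yes

Sat(busy ∧ ready) = {Init}
EG (busy ∧ ready): greatest fixpoint, start Z0 = {Init}, keep only states in Sat with some successor in Z. Already a fixed point.
Sat(EG (busy ∧ ready)) = {Init}
Init ∈ Sat(EG (busy ∧ ready)) = {Init}, so the formula holds at Init.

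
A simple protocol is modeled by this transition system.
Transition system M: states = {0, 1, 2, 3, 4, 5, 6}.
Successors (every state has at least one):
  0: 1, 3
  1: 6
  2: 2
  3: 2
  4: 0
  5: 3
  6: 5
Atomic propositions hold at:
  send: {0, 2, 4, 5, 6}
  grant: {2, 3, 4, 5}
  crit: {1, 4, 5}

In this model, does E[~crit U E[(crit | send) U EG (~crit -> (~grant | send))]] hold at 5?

No

Sat(~crit) = {0, 2, 3, 6}
Sat(crit | send) = {0, 1, 2, 4, 5, 6}
Sat(~grant) = {0, 1, 6}
Sat(~grant | send) = {0, 1, 2, 4, 5, 6}
Sat(~crit -> (~grant | send)) = {0, 1, 2, 4, 5, 6}
EG (~crit -> (~grant | send)): greatest fixpoint, start Z0 = {0, 1, 2, 4, 5, 6}, keep only states in Sat with some successor in Z. Z1 = {0, 1, 2, 4, 6}; Z2 = {0, 1, 2, 4}; Z3 = {0, 2, 4}; Z4 = {2, 4}; Z5 = {2}; fixed.
Sat(EG (~crit -> (~grant | send))) = {2}
E[(crit | send) U EG (~crit -> (~grant | send))]: least fixpoint, start Z0 = Sat(EG (~crit -> (~grant | send))) = {2}, add states in Sat(crit | send) with some successor in Z. Already a fixed point.
Sat(E[(crit | send) U EG (~crit -> (~grant | send))]) = {2}
E[~crit U E[(crit | send) U EG (~crit -> (~grant | send))]]: least fixpoint, start Z0 = Sat(E[(crit | send) U EG (~crit -> (~grant | send))]) = {2}, add states in Sat(~crit) with some successor in Z. Z1 = {2, 3}; Z2 = {0, 2, 3}; fixed.
Sat(E[~crit U E[(crit | send) U EG (~crit -> (~grant | send))]]) = {0, 2, 3}
5 ∉ Sat(E[~crit U E[(crit | send) U EG (~crit -> (~grant | send))]]) = {0, 2, 3}, so the formula does not hold at 5.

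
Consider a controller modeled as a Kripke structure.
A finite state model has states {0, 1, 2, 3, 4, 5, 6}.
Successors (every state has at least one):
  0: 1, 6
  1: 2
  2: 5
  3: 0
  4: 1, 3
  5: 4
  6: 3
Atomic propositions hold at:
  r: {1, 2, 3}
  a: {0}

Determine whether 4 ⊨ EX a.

Sat(EX a) = {s : some successor in {0}} = {3}
4 ∉ Sat(EX a) = {3}, so the formula does not hold at 4.

No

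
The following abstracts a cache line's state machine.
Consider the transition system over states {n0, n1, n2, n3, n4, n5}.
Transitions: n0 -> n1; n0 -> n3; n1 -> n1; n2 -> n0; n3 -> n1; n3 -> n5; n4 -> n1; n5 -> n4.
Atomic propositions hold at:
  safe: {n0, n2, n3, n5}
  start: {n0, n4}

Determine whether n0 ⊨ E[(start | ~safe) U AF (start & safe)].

Sat(~safe) = {n1, n4}
Sat(start | ~safe) = {n0, n1, n4}
Sat(start & safe) = {n0}
AF (start & safe): least fixpoint, start Z0 = {n0}, add states with every successor in Z. Z1 = {n0, n2}; fixed.
Sat(AF (start & safe)) = {n0, n2}
E[(start | ~safe) U AF (start & safe)]: least fixpoint, start Z0 = Sat(AF (start & safe)) = {n0, n2}, add states in Sat(start | ~safe) with some successor in Z. Already a fixed point.
Sat(E[(start | ~safe) U AF (start & safe)]) = {n0, n2}
n0 ∈ Sat(E[(start | ~safe) U AF (start & safe)]) = {n0, n2}, so the formula holds at n0.

Yes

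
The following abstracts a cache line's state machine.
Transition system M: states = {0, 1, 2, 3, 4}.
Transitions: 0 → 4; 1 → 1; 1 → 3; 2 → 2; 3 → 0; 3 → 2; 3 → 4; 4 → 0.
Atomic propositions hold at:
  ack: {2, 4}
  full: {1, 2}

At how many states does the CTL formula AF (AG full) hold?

1

AG full: greatest fixpoint, start Z0 = {1, 2}, keep only states in Sat with every successor in Z. Z1 = {2}; fixed.
Sat(AG full) = {2}
AF (AG full): least fixpoint, start Z0 = {2}, add states with every successor in Z. Already a fixed point.
Sat(AF (AG full)) = {2}
|Sat(AF (AG full))| = |{2}| = 1.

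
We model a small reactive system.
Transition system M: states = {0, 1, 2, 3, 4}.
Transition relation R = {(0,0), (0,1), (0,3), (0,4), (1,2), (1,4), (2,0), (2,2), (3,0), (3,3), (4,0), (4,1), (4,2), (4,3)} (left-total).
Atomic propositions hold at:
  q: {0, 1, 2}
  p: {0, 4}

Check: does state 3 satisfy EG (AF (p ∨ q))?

No

Sat(p ∨ q) = {0, 1, 2, 4}
AF (p ∨ q): least fixpoint, start Z0 = {0, 1, 2, 4}, add states with every successor in Z. Already a fixed point.
Sat(AF (p ∨ q)) = {0, 1, 2, 4}
EG (AF (p ∨ q)): greatest fixpoint, start Z0 = {0, 1, 2, 4}, keep only states in Sat with some successor in Z. Already a fixed point.
Sat(EG (AF (p ∨ q))) = {0, 1, 2, 4}
3 ∉ Sat(EG (AF (p ∨ q))) = {0, 1, 2, 4}, so the formula does not hold at 3.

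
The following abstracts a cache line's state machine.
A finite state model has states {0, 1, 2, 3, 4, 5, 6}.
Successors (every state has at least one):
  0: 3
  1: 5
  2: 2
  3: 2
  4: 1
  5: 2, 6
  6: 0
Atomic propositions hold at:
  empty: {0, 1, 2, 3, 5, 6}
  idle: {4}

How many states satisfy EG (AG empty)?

6

AG empty: greatest fixpoint, start Z0 = {0, 1, 2, 3, 5, 6}, keep only states in Sat with every successor in Z. Already a fixed point.
Sat(AG empty) = {0, 1, 2, 3, 5, 6}
EG (AG empty): greatest fixpoint, start Z0 = {0, 1, 2, 3, 5, 6}, keep only states in Sat with some successor in Z. Already a fixed point.
Sat(EG (AG empty)) = {0, 1, 2, 3, 5, 6}
|Sat(EG (AG empty))| = |{0, 1, 2, 3, 5, 6}| = 6.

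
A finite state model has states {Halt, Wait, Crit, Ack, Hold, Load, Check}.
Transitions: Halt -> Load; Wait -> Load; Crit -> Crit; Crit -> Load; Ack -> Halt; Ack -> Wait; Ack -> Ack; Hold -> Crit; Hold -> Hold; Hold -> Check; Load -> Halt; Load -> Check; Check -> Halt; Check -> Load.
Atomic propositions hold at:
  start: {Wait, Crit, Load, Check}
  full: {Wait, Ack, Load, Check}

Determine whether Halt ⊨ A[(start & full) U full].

No

Sat(start & full) = {Wait, Load, Check}
A[(start & full) U full]: least fixpoint, start Z0 = Sat(full) = {Wait, Ack, Load, Check}, add states in Sat(start & full) with every successor in Z. Already a fixed point.
Sat(A[(start & full) U full]) = {Wait, Ack, Load, Check}
Halt ∉ Sat(A[(start & full) U full]) = {Wait, Ack, Load, Check}, so the formula does not hold at Halt.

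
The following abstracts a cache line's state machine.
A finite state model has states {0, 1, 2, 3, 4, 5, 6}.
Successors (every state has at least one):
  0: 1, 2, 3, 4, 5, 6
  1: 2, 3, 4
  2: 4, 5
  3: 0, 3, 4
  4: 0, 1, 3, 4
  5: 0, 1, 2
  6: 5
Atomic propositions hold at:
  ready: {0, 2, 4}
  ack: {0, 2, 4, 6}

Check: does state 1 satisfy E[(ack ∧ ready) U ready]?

Sat(ack ∧ ready) = {0, 2, 4}
E[(ack ∧ ready) U ready]: least fixpoint, start Z0 = Sat(ready) = {0, 2, 4}, add states in Sat(ack ∧ ready) with some successor in Z. Already a fixed point.
Sat(E[(ack ∧ ready) U ready]) = {0, 2, 4}
1 ∉ Sat(E[(ack ∧ ready) U ready]) = {0, 2, 4}, so the formula does not hold at 1.

No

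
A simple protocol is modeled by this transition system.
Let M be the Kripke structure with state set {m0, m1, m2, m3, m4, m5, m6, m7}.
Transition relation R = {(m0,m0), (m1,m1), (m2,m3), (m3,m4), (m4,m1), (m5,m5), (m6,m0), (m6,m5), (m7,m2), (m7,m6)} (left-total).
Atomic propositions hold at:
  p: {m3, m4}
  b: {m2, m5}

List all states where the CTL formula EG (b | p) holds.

Sat(b | p) = {m2, m3, m4, m5}
EG (b | p): greatest fixpoint, start Z0 = {m2, m3, m4, m5}, keep only states in Sat with some successor in Z. Z1 = {m2, m3, m5}; Z2 = {m2, m5}; Z3 = {m5}; fixed.
Sat(EG (b | p)) = {m5}

{m5}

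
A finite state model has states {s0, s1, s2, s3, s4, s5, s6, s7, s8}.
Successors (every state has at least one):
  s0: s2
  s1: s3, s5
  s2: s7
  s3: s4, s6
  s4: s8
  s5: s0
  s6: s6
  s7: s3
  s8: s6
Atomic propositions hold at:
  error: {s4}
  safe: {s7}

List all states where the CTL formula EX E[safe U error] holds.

{s3}

E[safe U error]: least fixpoint, start Z0 = Sat(error) = {s4}, add states in Sat(safe) with some successor in Z. Already a fixed point.
Sat(E[safe U error]) = {s4}
Sat(EX E[safe U error]) = {s : some successor in {s4}} = {s3}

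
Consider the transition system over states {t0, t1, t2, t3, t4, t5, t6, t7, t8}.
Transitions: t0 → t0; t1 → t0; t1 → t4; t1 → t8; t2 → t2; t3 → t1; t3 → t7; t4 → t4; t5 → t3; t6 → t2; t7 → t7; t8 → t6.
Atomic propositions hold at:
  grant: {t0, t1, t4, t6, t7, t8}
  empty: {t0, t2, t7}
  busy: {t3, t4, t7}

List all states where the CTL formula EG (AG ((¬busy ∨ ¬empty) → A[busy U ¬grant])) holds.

{t2, t7}

Sat(¬busy) = {t0, t1, t2, t5, t6, t8}
Sat(¬empty) = {t1, t3, t4, t5, t6, t8}
Sat(¬busy ∨ ¬empty) = {t0, t1, t2, t3, t4, t5, t6, t8}
Sat(¬grant) = {t2, t3, t5}
A[busy U ¬grant]: least fixpoint, start Z0 = Sat(¬grant) = {t2, t3, t5}, add states in Sat(busy) with every successor in Z. Already a fixed point.
Sat(A[busy U ¬grant]) = {t2, t3, t5}
Sat((¬busy ∨ ¬empty) → A[busy U ¬grant]) = {t2, t3, t5, t7}
AG ((¬busy ∨ ¬empty) → A[busy U ¬grant]): greatest fixpoint, start Z0 = {t2, t3, t5, t7}, keep only states in Sat with every successor in Z. Z1 = {t2, t5, t7}; Z2 = {t2, t7}; fixed.
Sat(AG ((¬busy ∨ ¬empty) → A[busy U ¬grant])) = {t2, t7}
EG (AG ((¬busy ∨ ¬empty) → A[busy U ¬grant])): greatest fixpoint, start Z0 = {t2, t7}, keep only states in Sat with some successor in Z. Already a fixed point.
Sat(EG (AG ((¬busy ∨ ¬empty) → A[busy U ¬grant]))) = {t2, t7}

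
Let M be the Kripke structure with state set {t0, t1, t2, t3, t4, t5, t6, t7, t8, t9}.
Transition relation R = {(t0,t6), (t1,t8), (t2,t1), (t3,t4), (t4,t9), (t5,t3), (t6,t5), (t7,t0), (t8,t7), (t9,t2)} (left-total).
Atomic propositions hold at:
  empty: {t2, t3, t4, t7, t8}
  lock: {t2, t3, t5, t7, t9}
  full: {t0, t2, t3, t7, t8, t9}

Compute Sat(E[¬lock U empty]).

Sat(¬lock) = {t0, t1, t4, t6, t8}
E[¬lock U empty]: least fixpoint, start Z0 = Sat(empty) = {t2, t3, t4, t7, t8}, add states in Sat(¬lock) with some successor in Z. Z1 = {t1, t2, t3, t4, t7, t8}; fixed.
Sat(E[¬lock U empty]) = {t1, t2, t3, t4, t7, t8}

{t1, t2, t3, t4, t7, t8}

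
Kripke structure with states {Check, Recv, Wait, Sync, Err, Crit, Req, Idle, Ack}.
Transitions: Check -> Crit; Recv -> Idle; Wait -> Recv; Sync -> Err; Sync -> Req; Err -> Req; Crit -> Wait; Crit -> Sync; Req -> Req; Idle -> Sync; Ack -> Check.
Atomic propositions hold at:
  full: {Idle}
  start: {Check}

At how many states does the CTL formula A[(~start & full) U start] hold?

Sat(~start) = {Recv, Wait, Sync, Err, Crit, Req, Idle, Ack}
Sat(~start & full) = {Idle}
A[(~start & full) U start]: least fixpoint, start Z0 = Sat(start) = {Check}, add states in Sat(~start & full) with every successor in Z. Already a fixed point.
Sat(A[(~start & full) U start]) = {Check}
|Sat(A[(~start & full) U start])| = |{Check}| = 1.

1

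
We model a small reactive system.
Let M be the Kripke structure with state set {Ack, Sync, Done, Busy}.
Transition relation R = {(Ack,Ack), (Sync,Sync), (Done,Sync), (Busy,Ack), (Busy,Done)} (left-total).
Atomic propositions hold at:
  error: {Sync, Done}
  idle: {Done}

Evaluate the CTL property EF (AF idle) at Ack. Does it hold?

No

AF idle: least fixpoint, start Z0 = {Done}, add states with every successor in Z. Already a fixed point.
Sat(AF idle) = {Done}
EF (AF idle): least fixpoint, start Z0 = {Done}, add states with some successor in Z. Z1 = {Done, Busy}; fixed.
Sat(EF (AF idle)) = {Done, Busy}
Ack ∉ Sat(EF (AF idle)) = {Done, Busy}, so the formula does not hold at Ack.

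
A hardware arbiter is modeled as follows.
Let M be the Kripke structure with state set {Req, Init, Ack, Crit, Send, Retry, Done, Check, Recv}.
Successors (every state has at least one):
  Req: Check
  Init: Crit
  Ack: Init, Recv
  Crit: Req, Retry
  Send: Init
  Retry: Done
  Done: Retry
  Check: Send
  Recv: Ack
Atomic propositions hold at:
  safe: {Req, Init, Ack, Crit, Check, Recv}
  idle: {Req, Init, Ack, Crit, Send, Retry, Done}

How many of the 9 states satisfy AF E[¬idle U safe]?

Sat(¬idle) = {Check, Recv}
E[¬idle U safe]: least fixpoint, start Z0 = Sat(safe) = {Req, Init, Ack, Crit, Check, Recv}, add states in Sat(¬idle) with some successor in Z. Already a fixed point.
Sat(E[¬idle U safe]) = {Req, Init, Ack, Crit, Check, Recv}
AF E[¬idle U safe]: least fixpoint, start Z0 = {Req, Init, Ack, Crit, Check, Recv}, add states with every successor in Z. Z1 = {Req, Init, Ack, Crit, Send, Check, Recv}; fixed.
Sat(AF E[¬idle U safe]) = {Req, Init, Ack, Crit, Send, Check, Recv}
|Sat(AF E[¬idle U safe])| = |{Req, Init, Ack, Crit, Send, Check, Recv}| = 7.

7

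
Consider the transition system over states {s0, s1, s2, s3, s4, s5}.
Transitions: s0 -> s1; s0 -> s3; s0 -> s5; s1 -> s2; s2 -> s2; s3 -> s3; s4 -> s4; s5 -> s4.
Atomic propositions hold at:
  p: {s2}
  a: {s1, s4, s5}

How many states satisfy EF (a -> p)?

4

Sat(a -> p) = {s0, s2, s3}
EF (a -> p): least fixpoint, start Z0 = {s0, s2, s3}, add states with some successor in Z. Z1 = {s0, s1, s2, s3}; fixed.
Sat(EF (a -> p)) = {s0, s1, s2, s3}
|Sat(EF (a -> p))| = |{s0, s1, s2, s3}| = 4.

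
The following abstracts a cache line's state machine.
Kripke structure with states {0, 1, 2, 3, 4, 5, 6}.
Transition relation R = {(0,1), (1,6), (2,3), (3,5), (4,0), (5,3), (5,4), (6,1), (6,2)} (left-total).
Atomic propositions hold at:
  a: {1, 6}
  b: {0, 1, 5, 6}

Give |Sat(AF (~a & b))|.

5

Sat(~a) = {0, 2, 3, 4, 5}
Sat(~a & b) = {0, 5}
AF (~a & b): least fixpoint, start Z0 = {0, 5}, add states with every successor in Z. Z1 = {0, 3, 4, 5}; Z2 = {0, 2, 3, 4, 5}; fixed.
Sat(AF (~a & b)) = {0, 2, 3, 4, 5}
|Sat(AF (~a & b))| = |{0, 2, 3, 4, 5}| = 5.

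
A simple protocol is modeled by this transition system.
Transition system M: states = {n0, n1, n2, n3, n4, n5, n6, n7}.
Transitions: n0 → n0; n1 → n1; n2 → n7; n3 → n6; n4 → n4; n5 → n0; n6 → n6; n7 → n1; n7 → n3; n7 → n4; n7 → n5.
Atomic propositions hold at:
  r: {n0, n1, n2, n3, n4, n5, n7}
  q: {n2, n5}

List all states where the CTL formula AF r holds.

AF r: least fixpoint, start Z0 = {n0, n1, n2, n3, n4, n5, n7}, add states with every successor in Z. Already a fixed point.
Sat(AF r) = {n0, n1, n2, n3, n4, n5, n7}

{n0, n1, n2, n3, n4, n5, n7}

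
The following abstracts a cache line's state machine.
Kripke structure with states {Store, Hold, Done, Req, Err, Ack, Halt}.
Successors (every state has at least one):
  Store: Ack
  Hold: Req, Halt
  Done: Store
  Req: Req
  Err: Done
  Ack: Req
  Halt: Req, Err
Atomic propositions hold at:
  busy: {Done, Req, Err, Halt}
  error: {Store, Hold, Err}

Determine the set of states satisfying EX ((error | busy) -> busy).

{Store, Hold, Req, Err, Ack, Halt}

Sat(error | busy) = {Store, Hold, Done, Req, Err, Halt}
Sat((error | busy) -> busy) = {Done, Req, Err, Ack, Halt}
Sat(EX ((error | busy) -> busy)) = {s : some successor in {Done, Req, Err, Ack, Halt}} = {Store, Hold, Req, Err, Ack, Halt}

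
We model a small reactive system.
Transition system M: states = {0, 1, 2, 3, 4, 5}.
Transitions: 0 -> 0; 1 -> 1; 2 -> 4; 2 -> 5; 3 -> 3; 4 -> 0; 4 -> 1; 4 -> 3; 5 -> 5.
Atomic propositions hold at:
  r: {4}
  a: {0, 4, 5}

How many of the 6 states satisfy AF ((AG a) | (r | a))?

4

AG a: greatest fixpoint, start Z0 = {0, 4, 5}, keep only states in Sat with every successor in Z. Z1 = {0, 5}; fixed.
Sat(AG a) = {0, 5}
Sat(r | a) = {0, 4, 5}
Sat((AG a) | (r | a)) = {0, 4, 5}
AF ((AG a) | (r | a)): least fixpoint, start Z0 = {0, 4, 5}, add states with every successor in Z. Z1 = {0, 2, 4, 5}; fixed.
Sat(AF ((AG a) | (r | a))) = {0, 2, 4, 5}
|Sat(AF ((AG a) | (r | a)))| = |{0, 2, 4, 5}| = 4.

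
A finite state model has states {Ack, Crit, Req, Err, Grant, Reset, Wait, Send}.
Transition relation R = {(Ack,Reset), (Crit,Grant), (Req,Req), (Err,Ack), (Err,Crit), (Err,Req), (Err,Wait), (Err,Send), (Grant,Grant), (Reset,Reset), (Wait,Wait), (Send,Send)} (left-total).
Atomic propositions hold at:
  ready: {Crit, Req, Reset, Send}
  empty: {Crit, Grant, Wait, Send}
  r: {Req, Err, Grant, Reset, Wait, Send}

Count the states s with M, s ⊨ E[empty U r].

7

E[empty U r]: least fixpoint, start Z0 = Sat(r) = {Req, Err, Grant, Reset, Wait, Send}, add states in Sat(empty) with some successor in Z. Z1 = {Crit, Req, Err, Grant, Reset, Wait, Send}; fixed.
Sat(E[empty U r]) = {Crit, Req, Err, Grant, Reset, Wait, Send}
|Sat(E[empty U r])| = |{Crit, Req, Err, Grant, Reset, Wait, Send}| = 7.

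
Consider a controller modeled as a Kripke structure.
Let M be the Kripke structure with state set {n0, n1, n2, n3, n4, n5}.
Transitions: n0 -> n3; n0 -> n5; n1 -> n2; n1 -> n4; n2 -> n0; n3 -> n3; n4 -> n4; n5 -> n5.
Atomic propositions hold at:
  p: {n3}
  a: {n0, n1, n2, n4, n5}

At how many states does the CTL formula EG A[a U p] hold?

A[a U p]: least fixpoint, start Z0 = Sat(p) = {n3}, add states in Sat(a) with every successor in Z. Already a fixed point.
Sat(A[a U p]) = {n3}
EG A[a U p]: greatest fixpoint, start Z0 = {n3}, keep only states in Sat with some successor in Z. Already a fixed point.
Sat(EG A[a U p]) = {n3}
|Sat(EG A[a U p])| = |{n3}| = 1.

1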